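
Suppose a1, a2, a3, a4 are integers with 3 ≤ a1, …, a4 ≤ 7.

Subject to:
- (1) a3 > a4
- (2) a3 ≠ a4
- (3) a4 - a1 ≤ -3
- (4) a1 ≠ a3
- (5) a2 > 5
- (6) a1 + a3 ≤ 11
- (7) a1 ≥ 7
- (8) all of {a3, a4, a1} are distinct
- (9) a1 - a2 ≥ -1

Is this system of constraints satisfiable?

Satisfiable

Try a1 = 7, a2 = 6, a3 = 4, a4 = 3.
Check constraint 3: a4 - a1 = -4; constraint 6: a1 + a3 = 11. The remaining constraints are straightforward to verify.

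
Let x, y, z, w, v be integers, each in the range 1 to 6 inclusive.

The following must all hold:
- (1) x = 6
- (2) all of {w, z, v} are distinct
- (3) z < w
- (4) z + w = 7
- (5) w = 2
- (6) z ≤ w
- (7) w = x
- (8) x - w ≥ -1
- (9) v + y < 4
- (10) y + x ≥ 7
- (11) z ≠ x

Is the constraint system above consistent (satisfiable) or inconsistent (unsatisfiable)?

Unsatisfiable

Constraint 5 fixes w = 2 and constraint 1 fixes x = 6, but constraint 7 requires w = x. Since 2 ≠ 6, contradiction.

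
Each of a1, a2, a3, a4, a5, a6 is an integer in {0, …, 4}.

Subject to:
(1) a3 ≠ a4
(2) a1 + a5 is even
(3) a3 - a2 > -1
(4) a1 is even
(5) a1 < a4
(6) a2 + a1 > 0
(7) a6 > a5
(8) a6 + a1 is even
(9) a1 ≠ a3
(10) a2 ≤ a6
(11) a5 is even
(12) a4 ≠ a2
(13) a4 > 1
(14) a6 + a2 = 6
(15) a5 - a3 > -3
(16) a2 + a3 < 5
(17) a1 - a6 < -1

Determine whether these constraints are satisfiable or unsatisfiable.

Setting (a1, a2, a3, a4, a5, a6) = (0, 2, 2, 3, 2, 4) satisfies everything: constraint 3: a3 - a2 = 0; constraint 6: a2 + a1 = 2, and the others follow.

Satisfiable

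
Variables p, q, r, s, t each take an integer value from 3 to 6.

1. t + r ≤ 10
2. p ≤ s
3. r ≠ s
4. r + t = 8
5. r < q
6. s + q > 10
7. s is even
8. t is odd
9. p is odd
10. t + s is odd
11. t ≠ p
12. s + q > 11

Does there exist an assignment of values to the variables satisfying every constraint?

One satisfying assignment is p = 5, q = 6, r = 5, s = 6, t = 3.
For the less obvious constraints — constraint 1: t + r = 8; constraint 4: r + t = 8; constraint 6: s + q = 12 — and the others hold by inspection.

Satisfiable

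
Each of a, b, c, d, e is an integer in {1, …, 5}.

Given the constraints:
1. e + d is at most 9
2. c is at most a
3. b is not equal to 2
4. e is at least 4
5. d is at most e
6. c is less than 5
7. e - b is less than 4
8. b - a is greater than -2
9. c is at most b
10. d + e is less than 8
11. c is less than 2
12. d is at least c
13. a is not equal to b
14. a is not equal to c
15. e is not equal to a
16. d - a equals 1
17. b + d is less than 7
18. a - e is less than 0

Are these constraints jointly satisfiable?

Satisfiable

Try a = 2, b = 1, c = 1, d = 3, e = 4.
Check constraint 1: e + d = 7; constraint 7: e - b = 3. The remaining constraints are straightforward to verify.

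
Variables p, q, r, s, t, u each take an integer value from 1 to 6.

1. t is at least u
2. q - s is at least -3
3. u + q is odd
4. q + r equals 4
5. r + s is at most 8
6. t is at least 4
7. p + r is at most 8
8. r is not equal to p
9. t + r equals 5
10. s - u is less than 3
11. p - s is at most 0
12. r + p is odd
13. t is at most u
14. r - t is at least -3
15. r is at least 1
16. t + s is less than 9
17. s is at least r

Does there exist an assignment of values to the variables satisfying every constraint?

Try p = 4, q = 3, r = 1, s = 4, t = 4, u = 4.
Check constraint 2: q - s = -1; constraint 4: q + r = 4. The remaining constraints are straightforward to verify.

Satisfiable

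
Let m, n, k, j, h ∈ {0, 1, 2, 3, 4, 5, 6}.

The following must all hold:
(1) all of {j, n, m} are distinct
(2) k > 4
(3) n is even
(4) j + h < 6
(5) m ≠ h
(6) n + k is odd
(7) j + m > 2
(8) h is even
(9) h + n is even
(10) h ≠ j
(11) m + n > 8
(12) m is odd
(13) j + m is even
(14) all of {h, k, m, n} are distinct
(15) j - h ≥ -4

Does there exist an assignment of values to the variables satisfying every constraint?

Satisfiable

Take m = 3, n = 6, k = 5, j = 1, h = 2. Then constraint 4: j + h = 3; constraint 7: j + m = 4, and every other listed constraint is also met.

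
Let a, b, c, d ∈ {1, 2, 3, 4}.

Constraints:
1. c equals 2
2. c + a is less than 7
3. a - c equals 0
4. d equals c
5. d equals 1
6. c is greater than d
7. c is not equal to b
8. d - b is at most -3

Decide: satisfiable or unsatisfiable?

Constraint 5 fixes d = 1 and constraint 1 fixes c = 2, but constraint 4 requires d = c. Since 1 ≠ 2, contradiction.

Unsatisfiable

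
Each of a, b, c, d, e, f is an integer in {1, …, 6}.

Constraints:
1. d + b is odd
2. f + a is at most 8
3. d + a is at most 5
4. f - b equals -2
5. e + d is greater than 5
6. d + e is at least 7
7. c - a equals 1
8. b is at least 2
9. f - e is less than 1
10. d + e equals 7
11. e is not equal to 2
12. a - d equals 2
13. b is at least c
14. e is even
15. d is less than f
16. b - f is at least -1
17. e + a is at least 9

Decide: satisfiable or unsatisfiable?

Take a = 3, b = 6, c = 4, d = 1, e = 6, f = 4. Then constraint 2: f + a = 7; constraint 3: d + a = 4, and every other listed constraint is also met.

Satisfiable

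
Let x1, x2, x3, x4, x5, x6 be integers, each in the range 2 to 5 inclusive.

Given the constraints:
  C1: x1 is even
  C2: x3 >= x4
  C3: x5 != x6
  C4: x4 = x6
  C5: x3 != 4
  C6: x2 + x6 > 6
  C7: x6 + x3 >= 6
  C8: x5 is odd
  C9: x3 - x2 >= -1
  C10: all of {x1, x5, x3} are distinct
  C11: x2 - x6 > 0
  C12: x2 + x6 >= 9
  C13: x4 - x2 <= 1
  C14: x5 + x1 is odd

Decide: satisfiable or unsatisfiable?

The assignment x1 = 2, x2 = 5, x3 = 5, x4 = 4, x5 = 3, x6 = 4 works:
  constraint 6 holds since x2 + x6 = 9.
  constraint 7 holds since x6 + x3 = 9.
The rest check out directly.

Satisfiable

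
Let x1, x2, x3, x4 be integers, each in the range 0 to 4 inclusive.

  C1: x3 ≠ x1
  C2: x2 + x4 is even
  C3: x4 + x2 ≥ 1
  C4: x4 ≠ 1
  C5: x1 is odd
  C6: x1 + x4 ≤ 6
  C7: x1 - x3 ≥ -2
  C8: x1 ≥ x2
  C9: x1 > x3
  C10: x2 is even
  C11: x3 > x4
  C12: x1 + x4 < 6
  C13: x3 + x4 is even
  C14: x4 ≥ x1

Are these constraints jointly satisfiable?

Unsatisfiable

Constraints 9, 11, and 14 give x3 < x1, x1 ≤ x4, x4 < x3. Chaining: x3 < x1 ≤ x4 < x3, which forces x3 < x3 — impossible.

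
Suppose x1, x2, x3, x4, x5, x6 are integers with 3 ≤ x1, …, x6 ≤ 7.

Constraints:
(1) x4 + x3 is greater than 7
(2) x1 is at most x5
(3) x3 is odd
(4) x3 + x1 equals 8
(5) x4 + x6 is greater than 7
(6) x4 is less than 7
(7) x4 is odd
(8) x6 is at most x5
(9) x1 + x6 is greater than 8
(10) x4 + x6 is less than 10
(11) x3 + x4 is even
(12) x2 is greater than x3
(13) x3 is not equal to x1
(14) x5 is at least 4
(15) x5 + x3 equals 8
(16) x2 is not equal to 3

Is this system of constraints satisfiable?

Try x1 = 5, x2 = 4, x3 = 3, x4 = 5, x5 = 5, x6 = 4.
Check constraint 1: x4 + x3 = 8; constraint 4: x3 + x1 = 8. The remaining constraints are straightforward to verify.

Satisfiable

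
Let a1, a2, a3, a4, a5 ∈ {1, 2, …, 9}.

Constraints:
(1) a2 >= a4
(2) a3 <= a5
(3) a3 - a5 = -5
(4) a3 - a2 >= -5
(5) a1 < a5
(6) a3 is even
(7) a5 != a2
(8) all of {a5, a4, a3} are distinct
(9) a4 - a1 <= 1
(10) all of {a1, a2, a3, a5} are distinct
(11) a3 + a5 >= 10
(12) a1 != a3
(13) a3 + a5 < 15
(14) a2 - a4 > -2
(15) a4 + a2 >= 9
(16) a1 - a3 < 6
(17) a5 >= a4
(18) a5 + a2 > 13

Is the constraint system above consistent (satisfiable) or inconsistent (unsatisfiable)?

Try a1 = 7, a2 = 6, a3 = 4, a4 = 5, a5 = 9.
Check constraint 3: a3 - a5 = -5; constraint 4: a3 - a2 = -2; constraint 9: a4 - a1 = -2. The remaining constraints are straightforward to verify.

Satisfiable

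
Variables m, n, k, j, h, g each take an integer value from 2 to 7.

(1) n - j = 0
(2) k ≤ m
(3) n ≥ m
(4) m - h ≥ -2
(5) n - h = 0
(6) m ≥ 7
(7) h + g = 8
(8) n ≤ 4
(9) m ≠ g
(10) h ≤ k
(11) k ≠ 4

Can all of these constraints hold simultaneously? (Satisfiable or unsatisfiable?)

From constraints 3 and 6: n ≥ m and m ≥ 7, so n ≥ 7. From constraint 8: n ≤ 4. But 4 < 7, so no value of n works.

Unsatisfiable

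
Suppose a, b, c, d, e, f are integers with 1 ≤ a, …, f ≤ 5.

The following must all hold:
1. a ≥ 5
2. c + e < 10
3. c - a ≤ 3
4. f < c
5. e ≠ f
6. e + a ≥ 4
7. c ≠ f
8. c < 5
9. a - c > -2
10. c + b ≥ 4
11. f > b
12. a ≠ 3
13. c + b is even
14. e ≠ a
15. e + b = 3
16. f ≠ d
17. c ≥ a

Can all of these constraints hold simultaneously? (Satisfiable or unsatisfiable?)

Unsatisfiable

From constraints 1 and 17: c ≥ a and a ≥ 5, so c ≥ 5. From constraint 8: c ≤ 4. But 4 < 5, so no value of c works.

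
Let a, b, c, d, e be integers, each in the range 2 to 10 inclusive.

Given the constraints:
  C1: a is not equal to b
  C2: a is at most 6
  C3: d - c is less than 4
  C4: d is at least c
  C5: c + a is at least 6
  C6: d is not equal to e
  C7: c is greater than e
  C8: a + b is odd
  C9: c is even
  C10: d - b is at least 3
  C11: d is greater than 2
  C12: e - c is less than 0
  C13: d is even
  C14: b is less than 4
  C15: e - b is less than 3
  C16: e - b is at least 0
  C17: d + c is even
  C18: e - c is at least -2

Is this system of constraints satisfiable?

Satisfiable

Setting (a, b, c, d, e) = (2, 3, 4, 6, 3) satisfies everything: constraint 3: d - c = 2; constraint 5: c + a = 6, and the others follow.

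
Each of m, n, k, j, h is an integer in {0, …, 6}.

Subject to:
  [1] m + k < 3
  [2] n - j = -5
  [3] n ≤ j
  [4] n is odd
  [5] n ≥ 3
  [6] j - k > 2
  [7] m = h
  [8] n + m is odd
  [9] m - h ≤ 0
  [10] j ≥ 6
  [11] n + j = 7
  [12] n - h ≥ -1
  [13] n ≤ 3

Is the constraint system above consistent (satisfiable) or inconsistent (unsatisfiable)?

From constraint 5: n ≥ 3. From constraint 10: j ≥ 6. Hence n + j ≥ 9. But constraint 11 requires n + j = 7, and 7 < 9. Contradiction.

Unsatisfiable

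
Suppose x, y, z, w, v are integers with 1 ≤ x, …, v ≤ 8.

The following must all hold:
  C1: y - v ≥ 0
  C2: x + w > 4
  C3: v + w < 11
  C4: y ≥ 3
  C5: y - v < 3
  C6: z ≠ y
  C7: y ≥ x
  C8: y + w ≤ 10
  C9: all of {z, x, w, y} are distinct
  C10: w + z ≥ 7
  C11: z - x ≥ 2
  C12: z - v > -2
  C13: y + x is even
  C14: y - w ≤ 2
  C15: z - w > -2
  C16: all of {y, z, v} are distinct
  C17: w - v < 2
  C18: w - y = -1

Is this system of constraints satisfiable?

Setting (x, y, z, w, v) = (1, 5, 3, 4, 4) satisfies everything: constraint 1: y - v = 1; constraint 2: x + w = 5; constraint 3: v + w = 8, and the others follow.

Satisfiable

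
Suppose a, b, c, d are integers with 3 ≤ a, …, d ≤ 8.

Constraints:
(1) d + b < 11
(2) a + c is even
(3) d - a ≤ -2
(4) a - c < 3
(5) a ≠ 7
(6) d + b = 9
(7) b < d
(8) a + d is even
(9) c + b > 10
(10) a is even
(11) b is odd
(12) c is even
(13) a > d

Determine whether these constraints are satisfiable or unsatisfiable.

The assignment a = 8, b = 3, c = 8, d = 6 works:
  constraint 1 holds since d + b = 9.
  constraint 3 holds since d - a = -2.
The rest check out directly.

Satisfiable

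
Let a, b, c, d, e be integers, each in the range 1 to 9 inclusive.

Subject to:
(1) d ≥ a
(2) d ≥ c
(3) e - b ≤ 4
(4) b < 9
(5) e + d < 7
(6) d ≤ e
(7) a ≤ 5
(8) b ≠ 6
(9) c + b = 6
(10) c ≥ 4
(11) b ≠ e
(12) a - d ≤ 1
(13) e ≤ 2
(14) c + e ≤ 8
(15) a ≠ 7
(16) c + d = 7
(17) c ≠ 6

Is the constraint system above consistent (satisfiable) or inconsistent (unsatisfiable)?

From constraints 2 and 10: d ≥ c and c ≥ 4, so d ≥ 4. From constraints 6 and 13: d ≤ e and e ≤ 2, so d ≤ 2. But 2 < 4, so no value of d works.

Unsatisfiable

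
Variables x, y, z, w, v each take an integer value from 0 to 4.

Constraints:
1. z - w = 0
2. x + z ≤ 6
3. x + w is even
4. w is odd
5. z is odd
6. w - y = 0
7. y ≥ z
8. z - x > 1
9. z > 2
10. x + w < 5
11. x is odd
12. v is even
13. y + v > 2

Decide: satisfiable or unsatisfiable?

Satisfiable

The assignment x = 1, y = 3, z = 3, w = 3, v = 2 works:
  constraint 1 holds since z - w = 0.
  constraint 2 holds since x + z = 4.
The rest check out directly.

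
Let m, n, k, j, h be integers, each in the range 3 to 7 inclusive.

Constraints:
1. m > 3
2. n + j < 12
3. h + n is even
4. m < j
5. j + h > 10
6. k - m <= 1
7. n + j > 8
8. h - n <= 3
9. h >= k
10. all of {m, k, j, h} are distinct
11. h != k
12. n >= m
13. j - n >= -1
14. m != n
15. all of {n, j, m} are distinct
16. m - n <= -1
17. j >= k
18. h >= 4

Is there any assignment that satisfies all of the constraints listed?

Satisfiable

Take m = 4, n = 5, k = 3, j = 6, h = 7. Then constraint 2: n + j = 11; constraint 5: j + h = 13, and every other listed constraint is also met.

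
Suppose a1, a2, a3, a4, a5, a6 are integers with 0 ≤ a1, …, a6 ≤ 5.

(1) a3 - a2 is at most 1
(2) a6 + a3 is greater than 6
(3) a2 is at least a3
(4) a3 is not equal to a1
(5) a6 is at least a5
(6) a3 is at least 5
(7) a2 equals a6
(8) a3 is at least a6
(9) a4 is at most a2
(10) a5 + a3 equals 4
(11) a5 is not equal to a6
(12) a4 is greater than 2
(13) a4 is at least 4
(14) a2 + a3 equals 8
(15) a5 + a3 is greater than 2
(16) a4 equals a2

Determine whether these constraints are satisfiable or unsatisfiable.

Unsatisfiable

From constraints 9 and 13: a2 ≥ a4 ≥ 4. From constraint 6: a3 ≥ 5. Hence a2 + a3 ≥ 9. But constraint 14 requires a2 + a3 = 8, and 8 < 9. Contradiction.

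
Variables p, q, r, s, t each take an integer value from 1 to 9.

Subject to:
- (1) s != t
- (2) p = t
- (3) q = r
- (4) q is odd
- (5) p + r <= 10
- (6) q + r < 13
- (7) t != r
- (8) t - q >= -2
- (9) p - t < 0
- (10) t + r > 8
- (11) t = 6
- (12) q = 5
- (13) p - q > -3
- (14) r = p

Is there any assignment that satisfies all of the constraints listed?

Constraint 12 fixes q = 5 and constraint 11 fixes t = 6. Constraints 2, 3, and 14 give q = r = p = t, so q = t. But 5 ≠ 6 — contradiction.

Unsatisfiable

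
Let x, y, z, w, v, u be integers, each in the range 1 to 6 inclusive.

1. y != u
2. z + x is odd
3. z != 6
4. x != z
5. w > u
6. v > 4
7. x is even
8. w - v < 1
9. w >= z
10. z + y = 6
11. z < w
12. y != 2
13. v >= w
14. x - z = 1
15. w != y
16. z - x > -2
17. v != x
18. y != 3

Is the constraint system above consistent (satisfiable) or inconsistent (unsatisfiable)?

The assignment x = 2, y = 5, z = 1, w = 6, v = 6, u = 1 works:
  constraint 8 holds since w - v = 0.
  constraint 10 holds since z + y = 6.
The rest check out directly.

Satisfiable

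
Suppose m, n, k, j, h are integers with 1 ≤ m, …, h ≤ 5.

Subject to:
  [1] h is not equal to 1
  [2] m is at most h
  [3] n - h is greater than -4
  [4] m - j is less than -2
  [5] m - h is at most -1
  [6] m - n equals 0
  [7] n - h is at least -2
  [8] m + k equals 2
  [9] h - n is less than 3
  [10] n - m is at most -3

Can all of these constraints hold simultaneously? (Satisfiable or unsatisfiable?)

Constraints 5, 7, and 10 give m − n ≥ 3, n − h ≥ -2, h − m ≥ 1.
Adding all 3 inequalities: the left sides telescope to 0, and the right sides sum to 3 + (-2) + 1 = 2. So 0 ≥ 2, which is false.

Unsatisfiable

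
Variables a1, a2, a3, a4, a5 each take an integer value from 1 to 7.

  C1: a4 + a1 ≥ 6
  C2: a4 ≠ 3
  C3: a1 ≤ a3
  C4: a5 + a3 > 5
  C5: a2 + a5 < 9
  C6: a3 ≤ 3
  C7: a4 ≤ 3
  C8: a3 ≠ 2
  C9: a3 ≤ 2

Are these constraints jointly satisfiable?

From constraint 7: a4 ≤ 3. From constraints 3 and 9: a1 ≤ a3 ≤ 2. Hence a4 + a1 ≤ 5. But constraint 1 requires a4 + a1 ≥ 6, and 6 > 5. Contradiction.

Unsatisfiable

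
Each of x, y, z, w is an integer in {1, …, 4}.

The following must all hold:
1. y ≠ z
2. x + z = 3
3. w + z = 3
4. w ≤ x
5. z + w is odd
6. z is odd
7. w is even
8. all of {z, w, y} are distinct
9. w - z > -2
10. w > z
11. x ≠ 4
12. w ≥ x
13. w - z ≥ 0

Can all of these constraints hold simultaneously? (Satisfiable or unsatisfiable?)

Take x = 2, y = 3, z = 1, w = 2. Then constraint 2: x + z = 3; constraint 3: w + z = 3, and every other listed constraint is also met.

Satisfiable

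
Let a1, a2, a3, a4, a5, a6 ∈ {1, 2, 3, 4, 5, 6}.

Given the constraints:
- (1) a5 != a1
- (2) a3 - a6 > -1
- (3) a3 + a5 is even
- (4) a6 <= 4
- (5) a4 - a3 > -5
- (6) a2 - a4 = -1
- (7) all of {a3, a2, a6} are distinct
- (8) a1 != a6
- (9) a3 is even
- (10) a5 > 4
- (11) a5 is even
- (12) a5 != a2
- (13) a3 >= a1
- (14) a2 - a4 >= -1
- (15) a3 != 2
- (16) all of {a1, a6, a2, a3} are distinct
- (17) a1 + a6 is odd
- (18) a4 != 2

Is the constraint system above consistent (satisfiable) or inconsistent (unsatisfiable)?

Take a1 = 5, a2 = 2, a3 = 6, a4 = 3, a5 = 6, a6 = 4. Then constraint 2: a3 - a6 = 2; constraint 5: a4 - a3 = -3, and every other listed constraint is also met.

Satisfiable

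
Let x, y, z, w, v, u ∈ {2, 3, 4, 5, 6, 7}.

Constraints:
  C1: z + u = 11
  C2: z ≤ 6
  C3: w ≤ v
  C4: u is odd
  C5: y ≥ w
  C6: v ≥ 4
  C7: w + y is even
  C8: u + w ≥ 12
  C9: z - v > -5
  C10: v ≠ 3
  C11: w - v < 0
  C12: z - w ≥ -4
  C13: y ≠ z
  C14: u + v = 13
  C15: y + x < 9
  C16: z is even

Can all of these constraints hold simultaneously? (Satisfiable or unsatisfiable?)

Satisfiable

Setting (x, y, z, w, v, u) = (2, 5, 4, 5, 6, 7) satisfies everything: constraint 1: z + u = 11; constraint 8: u + w = 12, and the others follow.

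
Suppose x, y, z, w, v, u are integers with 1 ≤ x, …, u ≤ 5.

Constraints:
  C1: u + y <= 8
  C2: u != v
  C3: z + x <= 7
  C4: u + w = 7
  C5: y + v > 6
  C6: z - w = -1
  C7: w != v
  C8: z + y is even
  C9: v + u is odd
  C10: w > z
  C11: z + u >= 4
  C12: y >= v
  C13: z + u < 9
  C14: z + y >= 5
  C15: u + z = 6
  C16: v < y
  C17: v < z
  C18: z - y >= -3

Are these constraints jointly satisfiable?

Setting (x, y, z, w, v, u) = (1, 4, 4, 5, 3, 2) satisfies everything: constraint 1: u + y = 6; constraint 3: z + x = 5, and the others follow.

Satisfiable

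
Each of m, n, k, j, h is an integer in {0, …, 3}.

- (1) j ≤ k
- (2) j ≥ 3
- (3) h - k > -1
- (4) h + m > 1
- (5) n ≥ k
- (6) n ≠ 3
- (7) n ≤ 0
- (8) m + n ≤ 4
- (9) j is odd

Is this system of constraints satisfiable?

Unsatisfiable

From constraints 1 and 2: k ≥ j and j ≥ 3, so k ≥ 3. From constraints 5 and 7: k ≤ n and n ≤ 0, so k ≤ 0. But 0 < 3, so no value of k works.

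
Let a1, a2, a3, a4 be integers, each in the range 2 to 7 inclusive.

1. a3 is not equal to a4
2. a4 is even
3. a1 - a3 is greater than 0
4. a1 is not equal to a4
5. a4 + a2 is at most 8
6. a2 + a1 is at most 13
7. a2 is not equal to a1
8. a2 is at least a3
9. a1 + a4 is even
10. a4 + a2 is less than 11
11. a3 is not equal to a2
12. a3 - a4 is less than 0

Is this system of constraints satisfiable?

Satisfiable

The assignment a1 = 6, a2 = 4, a3 = 3, a4 = 4 works:
  constraint 3 holds since a1 - a3 = 3.
  constraint 5 holds since a4 + a2 = 8.
  constraint 6 holds since a2 + a1 = 10.
The rest check out directly.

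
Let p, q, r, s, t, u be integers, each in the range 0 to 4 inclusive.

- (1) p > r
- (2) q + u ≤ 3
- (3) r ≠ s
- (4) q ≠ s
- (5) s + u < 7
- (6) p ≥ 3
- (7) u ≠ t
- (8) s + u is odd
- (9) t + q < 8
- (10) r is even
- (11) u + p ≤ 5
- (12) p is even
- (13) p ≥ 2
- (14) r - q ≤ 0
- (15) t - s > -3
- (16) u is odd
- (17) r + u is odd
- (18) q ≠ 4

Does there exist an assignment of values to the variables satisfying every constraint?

Setting (p, q, r, s, t, u) = (4, 2, 2, 4, 4, 1) satisfies everything: constraint 2: q + u = 3; constraint 5: s + u = 5, and the others follow.

Satisfiable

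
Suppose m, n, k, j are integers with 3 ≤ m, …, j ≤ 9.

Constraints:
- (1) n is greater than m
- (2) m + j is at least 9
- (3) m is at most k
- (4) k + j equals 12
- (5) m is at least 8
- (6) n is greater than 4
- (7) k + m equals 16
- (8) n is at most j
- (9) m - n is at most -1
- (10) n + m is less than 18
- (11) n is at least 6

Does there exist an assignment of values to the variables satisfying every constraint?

Unsatisfiable

From constraints 3 and 5: k ≥ m ≥ 8. From constraints 8 and 11: j ≥ n ≥ 6. Hence k + j ≥ 14. But constraint 4 requires k + j = 12, and 12 < 14. Contradiction.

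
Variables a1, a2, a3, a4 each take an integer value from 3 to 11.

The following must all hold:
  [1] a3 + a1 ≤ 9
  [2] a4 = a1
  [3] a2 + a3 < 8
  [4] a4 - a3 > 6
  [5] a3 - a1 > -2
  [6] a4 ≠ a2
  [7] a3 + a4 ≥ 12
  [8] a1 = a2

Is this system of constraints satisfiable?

From constraints 2 and 8, a4 = a1 = a2, so a4 = a2. But constraint 6 says a4 ≠ a2. Contradiction.

Unsatisfiable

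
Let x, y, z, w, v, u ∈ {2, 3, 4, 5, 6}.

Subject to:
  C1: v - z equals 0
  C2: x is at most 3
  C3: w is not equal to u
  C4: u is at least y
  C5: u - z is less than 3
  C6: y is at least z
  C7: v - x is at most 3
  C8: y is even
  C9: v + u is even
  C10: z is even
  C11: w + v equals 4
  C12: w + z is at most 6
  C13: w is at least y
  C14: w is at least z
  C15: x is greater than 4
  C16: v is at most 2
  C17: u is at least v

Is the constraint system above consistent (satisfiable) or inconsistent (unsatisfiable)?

From constraint 15: x ≥ 5. From constraint 2: x ≤ 3. But 3 < 5, so no value of x works.

Unsatisfiable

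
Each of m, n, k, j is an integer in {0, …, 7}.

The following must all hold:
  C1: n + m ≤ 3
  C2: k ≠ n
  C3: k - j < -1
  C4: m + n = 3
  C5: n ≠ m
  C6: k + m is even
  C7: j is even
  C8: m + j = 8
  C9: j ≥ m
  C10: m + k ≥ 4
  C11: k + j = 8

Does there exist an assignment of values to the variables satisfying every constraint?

Satisfiable

Try m = 2, n = 1, k = 2, j = 6.
Check constraint 1: n + m = 3; constraint 3: k - j = -4. The remaining constraints are straightforward to verify.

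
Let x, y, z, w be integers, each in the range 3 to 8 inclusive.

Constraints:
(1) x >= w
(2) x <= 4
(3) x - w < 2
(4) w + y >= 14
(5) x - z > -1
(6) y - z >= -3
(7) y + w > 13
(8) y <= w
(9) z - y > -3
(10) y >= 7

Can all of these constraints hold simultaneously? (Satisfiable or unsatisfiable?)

From constraints 8 and 10: w ≥ y and y ≥ 7, so w ≥ 7. From constraints 1 and 2: w ≤ x and x ≤ 4, so w ≤ 4. But 4 < 7, so no value of w works.

Unsatisfiable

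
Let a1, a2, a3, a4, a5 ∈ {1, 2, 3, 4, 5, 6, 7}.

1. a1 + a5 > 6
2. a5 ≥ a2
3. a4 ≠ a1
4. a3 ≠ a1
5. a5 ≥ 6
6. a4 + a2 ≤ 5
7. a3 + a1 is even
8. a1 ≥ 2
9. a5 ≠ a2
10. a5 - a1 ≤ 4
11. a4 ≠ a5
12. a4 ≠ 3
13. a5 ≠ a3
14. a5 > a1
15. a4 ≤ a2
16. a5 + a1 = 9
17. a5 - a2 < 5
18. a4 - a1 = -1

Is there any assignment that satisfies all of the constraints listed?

Satisfiable

Take a1 = 3, a2 = 2, a3 = 5, a4 = 2, a5 = 6. Then constraint 1: a1 + a5 = 9; constraint 6: a4 + a2 = 4; constraint 10: a5 - a1 = 3, and every other listed constraint is also met.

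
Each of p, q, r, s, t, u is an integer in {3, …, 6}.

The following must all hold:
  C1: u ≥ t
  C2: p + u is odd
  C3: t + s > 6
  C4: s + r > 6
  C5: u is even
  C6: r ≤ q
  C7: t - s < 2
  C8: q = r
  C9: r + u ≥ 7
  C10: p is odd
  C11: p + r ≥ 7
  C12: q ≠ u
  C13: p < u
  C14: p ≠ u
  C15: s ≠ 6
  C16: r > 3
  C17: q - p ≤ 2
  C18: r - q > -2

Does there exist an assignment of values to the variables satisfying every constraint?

Satisfiable

One satisfying assignment is p = 5, q = 4, r = 4, s = 4, t = 3, u = 6.
For the less obvious constraints — constraint 3: t + s = 7; constraint 4: s + r = 8; constraint 7: t - s = -1 — and the others hold by inspection.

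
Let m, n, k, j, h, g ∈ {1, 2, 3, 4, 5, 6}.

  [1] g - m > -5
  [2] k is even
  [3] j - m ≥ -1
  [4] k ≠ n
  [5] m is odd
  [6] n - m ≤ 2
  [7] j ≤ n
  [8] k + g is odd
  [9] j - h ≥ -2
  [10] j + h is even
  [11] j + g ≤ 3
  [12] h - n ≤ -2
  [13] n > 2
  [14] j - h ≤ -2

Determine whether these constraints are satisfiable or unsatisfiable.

Constraints 3, 6, 12, and 14 give n − h ≥ 2, h − j ≥ 2, j − m ≥ -1, m − n ≥ -2.
Adding all 4 inequalities: the left sides telescope to 0, and the right sides sum to 2 + 2 + (-1) + (-2) = 1. So 0 ≥ 1, which is false.

Unsatisfiable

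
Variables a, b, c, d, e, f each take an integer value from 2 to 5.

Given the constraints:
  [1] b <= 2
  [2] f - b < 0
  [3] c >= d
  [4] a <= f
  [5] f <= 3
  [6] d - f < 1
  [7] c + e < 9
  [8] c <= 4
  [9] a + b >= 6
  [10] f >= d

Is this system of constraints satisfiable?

Unsatisfiable

From constraints 4 and 5: a ≤ f ≤ 3. From constraint 1: b ≤ 2. Hence a + b ≤ 5. But constraint 9 requires a + b ≥ 6, and 6 > 5. Contradiction.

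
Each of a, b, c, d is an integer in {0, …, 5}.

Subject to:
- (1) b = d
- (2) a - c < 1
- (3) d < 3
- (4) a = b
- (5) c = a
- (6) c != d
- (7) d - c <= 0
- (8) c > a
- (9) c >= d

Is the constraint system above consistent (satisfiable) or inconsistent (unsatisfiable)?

Unsatisfiable

From constraints 1, 4, and 5, c = a = b = d, so c = d. But constraint 6 says c ≠ d. Contradiction.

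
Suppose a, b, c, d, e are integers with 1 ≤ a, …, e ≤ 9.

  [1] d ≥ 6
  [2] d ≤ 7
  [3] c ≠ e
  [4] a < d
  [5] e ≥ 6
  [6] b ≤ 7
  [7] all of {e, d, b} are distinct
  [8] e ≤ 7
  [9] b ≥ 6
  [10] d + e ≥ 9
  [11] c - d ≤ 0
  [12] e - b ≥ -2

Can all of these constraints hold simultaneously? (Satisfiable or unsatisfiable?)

Constraints 1, 2, 5, 6, 8, and 9 confine each of e, d, b to the 2 values {6, 7}.
Constraint 7 requires all 3 of them to be distinct, but only 2 values are available — impossible by the pigeonhole principle.

Unsatisfiable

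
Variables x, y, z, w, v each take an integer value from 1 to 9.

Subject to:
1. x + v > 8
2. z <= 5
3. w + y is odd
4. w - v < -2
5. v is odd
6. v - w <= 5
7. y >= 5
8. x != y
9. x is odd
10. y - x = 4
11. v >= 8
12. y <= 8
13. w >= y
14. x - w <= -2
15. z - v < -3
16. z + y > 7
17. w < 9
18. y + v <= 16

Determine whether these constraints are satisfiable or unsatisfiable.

One satisfying assignment is x = 1, y = 5, z = 4, w = 6, v = 9.
For the less obvious constraints — constraint 1: x + v = 10; constraint 4: w - v = -3 — and the others hold by inspection.

Satisfiable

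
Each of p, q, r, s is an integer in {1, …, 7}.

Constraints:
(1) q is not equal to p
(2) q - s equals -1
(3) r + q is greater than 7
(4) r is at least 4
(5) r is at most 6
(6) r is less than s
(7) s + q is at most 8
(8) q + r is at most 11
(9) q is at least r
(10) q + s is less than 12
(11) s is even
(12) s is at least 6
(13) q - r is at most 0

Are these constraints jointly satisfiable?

Unsatisfiable

From constraint 12: s ≥ 6. From constraints 4 and 9: q ≥ r ≥ 4. Hence s + q ≥ 10. But constraint 7 requires s + q ≤ 8, and 8 < 10. Contradiction.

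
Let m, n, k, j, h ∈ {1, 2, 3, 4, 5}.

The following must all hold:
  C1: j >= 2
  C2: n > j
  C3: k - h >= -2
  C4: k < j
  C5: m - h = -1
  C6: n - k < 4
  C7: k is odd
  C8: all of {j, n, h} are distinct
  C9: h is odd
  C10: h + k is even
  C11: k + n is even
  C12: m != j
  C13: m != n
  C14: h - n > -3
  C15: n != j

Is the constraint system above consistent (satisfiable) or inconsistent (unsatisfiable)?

Setting (m, n, k, j, h) = (2, 5, 3, 4, 3) satisfies everything: constraint 3: k - h = 0; constraint 5: m - h = -1, and the others follow.

Satisfiable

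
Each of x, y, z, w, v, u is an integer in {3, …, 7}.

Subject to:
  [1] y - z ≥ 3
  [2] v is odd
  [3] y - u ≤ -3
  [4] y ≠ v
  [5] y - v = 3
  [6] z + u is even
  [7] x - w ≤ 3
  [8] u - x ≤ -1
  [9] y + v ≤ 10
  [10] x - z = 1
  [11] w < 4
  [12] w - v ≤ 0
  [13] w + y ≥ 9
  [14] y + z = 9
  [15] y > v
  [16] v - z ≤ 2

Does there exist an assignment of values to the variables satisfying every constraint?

Unsatisfiable

Constraints 1, 3, 7, 8, 12, and 16 give y − z ≥ 3, z − v ≥ -2, v − w ≥ 0, w − x ≥ -3, x − u ≥ 1, u − y ≥ 3.
Adding all 6 inequalities: the left sides telescope to 0, and the right sides sum to 3 + (-2) + 0 + (-3) + 1 + 3 = 2. So 0 ≥ 2, which is false.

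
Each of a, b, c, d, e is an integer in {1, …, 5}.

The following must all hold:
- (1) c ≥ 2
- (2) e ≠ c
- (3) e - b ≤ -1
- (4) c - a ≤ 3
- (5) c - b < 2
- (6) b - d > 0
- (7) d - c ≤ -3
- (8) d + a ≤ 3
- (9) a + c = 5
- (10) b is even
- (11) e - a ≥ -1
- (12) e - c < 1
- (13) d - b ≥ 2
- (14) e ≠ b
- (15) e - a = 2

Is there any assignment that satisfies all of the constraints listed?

Unsatisfiable

Constraints 3, 4, 7, 11, and 13 give d − b ≥ 2, b − e ≥ 1, e − a ≥ -1, a − c ≥ -3, c − d ≥ 3.
Adding all 5 inequalities: the left sides telescope to 0, and the right sides sum to 2 + 1 + (-1) + (-3) + 3 = 2. So 0 ≥ 2, which is false.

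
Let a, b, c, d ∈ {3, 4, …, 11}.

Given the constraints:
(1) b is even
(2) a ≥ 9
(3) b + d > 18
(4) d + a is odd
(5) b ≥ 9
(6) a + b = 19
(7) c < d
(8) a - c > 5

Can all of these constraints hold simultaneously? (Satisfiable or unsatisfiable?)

Satisfiable

Setting (a, b, c, d) = (9, 10, 3, 10) satisfies everything: constraint 3: b + d = 20; constraint 6: a + b = 19; constraint 8: a - c = 6, and the others follow.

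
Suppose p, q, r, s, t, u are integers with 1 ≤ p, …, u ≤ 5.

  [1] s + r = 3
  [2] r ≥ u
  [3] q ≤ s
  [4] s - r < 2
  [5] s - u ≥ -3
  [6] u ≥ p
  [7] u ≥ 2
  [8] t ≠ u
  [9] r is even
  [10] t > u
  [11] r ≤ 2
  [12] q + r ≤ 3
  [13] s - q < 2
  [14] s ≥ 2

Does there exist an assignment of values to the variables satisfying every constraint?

Unsatisfiable

From constraint 14: s ≥ 2. From constraints 2 and 7: r ≥ u ≥ 2. Hence s + r ≥ 4. But constraint 1 requires s + r = 3, and 3 < 4. Contradiction.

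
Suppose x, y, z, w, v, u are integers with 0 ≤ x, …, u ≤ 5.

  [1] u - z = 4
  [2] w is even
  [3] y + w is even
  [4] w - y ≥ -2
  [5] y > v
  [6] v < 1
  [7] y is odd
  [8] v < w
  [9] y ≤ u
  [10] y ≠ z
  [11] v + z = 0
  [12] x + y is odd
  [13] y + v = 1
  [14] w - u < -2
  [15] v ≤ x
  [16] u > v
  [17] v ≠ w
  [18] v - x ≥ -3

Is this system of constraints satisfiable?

Unsatisfiable

Constraint 7 makes y odd and constraint 2 makes w even, so y + w must be odd. Constraint 3 says y + w is even — contradiction.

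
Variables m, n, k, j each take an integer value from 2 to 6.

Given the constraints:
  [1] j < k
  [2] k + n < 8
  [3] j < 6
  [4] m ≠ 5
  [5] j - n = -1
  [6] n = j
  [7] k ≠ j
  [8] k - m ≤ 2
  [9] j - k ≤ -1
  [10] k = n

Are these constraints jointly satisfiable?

Unsatisfiable

From constraints 6 and 10, k = n = j, so k = j. But constraint 7 says k ≠ j. Contradiction.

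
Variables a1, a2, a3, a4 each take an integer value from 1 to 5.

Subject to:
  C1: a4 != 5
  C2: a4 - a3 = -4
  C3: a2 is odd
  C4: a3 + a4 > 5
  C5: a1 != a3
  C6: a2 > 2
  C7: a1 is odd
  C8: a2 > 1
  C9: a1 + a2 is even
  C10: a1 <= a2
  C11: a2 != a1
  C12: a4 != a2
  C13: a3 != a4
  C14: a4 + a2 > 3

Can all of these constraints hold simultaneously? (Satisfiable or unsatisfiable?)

The assignment a1 = 1, a2 = 5, a3 = 5, a4 = 1 works:
  constraint 2 holds since a4 - a3 = -4.
  constraint 4 holds since a3 + a4 = 6.
  constraint 14 holds since a4 + a2 = 6.
The rest check out directly.

Satisfiable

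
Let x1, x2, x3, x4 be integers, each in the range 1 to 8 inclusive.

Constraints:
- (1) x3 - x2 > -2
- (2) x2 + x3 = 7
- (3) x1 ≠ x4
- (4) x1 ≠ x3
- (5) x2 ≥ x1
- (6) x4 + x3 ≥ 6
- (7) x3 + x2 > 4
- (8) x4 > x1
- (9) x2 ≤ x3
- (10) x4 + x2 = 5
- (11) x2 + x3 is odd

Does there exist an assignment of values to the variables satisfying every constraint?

Satisfiable

The assignment x1 = 1, x2 = 3, x3 = 4, x4 = 2 works:
  constraint 1 holds since x3 - x2 = 1.
  constraint 2 holds since x2 + x3 = 7.
  constraint 6 holds since x4 + x3 = 6.
The rest check out directly.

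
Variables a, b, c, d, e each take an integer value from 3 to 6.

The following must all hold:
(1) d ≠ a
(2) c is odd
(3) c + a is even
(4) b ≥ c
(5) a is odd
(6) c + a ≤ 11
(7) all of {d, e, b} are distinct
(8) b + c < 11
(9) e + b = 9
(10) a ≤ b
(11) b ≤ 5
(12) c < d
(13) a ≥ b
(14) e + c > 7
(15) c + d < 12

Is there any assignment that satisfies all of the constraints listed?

Satisfiable

Take a = 5, b = 5, c = 5, d = 6, e = 4. Then constraint 6: c + a = 10; constraint 8: b + c = 10, and every other listed constraint is also met.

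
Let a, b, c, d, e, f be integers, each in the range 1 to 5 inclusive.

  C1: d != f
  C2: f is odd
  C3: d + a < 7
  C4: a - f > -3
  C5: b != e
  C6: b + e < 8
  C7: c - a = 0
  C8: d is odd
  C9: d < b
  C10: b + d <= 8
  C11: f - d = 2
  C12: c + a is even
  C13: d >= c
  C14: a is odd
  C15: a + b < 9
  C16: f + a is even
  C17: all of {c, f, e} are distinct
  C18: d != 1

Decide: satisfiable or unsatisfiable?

Satisfiable

Setting (a, b, c, d, e, f) = (3, 5, 3, 3, 1, 5) satisfies everything: constraint 3: d + a = 6; constraint 4: a - f = -2, and the others follow.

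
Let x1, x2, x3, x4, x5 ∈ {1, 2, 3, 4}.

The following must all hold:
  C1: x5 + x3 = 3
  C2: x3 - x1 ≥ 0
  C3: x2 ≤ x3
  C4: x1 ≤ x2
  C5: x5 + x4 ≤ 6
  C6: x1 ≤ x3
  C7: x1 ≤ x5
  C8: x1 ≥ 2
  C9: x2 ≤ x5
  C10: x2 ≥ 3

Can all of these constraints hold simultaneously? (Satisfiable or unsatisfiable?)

Unsatisfiable

From constraints 7 and 8: x5 ≥ x1 ≥ 2. From constraints 3 and 10: x3 ≥ x2 ≥ 3. Hence x5 + x3 ≥ 5. But constraint 1 requires x5 + x3 = 3, and 3 < 5. Contradiction.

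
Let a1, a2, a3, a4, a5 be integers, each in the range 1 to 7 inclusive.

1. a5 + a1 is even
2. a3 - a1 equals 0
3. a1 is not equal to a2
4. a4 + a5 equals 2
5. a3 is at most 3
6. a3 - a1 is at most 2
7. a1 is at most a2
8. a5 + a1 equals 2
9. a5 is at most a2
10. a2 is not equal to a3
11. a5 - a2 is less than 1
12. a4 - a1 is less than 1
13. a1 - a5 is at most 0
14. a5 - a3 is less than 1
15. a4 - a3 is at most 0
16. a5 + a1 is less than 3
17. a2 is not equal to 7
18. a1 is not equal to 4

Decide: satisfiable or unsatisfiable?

The assignment a1 = 1, a2 = 3, a3 = 1, a4 = 1, a5 = 1 works:
  constraint 2 holds since a3 - a1 = 0.
  constraint 4 holds since a4 + a5 = 2.
  constraint 6 holds since a3 - a1 = 0.
The rest check out directly.

Satisfiable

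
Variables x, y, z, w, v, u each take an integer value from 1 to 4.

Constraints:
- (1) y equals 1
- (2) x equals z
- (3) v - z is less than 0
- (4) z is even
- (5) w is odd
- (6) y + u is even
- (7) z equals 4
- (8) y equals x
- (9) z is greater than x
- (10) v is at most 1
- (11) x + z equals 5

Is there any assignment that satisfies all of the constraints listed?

Unsatisfiable

Constraint 1 fixes y = 1 and constraint 7 fixes z = 4. Constraints 2 and 8 give y = x = z, so y = z. But 1 ≠ 4 — contradiction.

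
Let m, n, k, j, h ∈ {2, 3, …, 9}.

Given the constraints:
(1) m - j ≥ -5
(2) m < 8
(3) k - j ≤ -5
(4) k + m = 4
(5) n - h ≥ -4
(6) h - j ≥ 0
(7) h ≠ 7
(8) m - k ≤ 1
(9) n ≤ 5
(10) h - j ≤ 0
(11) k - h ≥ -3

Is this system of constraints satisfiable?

Unsatisfiable

Constraints 3, 6, and 11 give k − h ≥ -3, h − j ≥ 0, j − k ≥ 5.
Adding all 3 inequalities: the left sides telescope to 0, and the right sides sum to (-3) + 0 + 5 = 2. So 0 ≥ 2, which is false.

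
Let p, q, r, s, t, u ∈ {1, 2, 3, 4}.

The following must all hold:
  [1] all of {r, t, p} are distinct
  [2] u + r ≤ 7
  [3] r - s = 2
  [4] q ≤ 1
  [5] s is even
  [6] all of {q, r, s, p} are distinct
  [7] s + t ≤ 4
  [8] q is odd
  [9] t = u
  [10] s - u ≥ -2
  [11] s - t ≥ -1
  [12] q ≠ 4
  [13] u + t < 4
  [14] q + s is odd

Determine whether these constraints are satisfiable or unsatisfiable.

Satisfiable

The assignment p = 3, q = 1, r = 4, s = 2, t = 1, u = 1 works:
  constraint 2 holds since u + r = 5.
  constraint 3 holds since r - s = 2.
The rest check out directly.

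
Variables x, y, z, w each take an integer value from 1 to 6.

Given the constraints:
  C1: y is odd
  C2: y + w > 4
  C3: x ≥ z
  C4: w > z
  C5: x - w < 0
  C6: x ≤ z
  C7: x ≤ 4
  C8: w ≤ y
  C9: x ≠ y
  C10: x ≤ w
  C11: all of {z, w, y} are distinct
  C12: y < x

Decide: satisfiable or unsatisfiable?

Constraints 5, 8, and 12 give x < w, w ≤ y, y < x. Chaining: x < w ≤ y < x, which forces x < x — impossible.

Unsatisfiable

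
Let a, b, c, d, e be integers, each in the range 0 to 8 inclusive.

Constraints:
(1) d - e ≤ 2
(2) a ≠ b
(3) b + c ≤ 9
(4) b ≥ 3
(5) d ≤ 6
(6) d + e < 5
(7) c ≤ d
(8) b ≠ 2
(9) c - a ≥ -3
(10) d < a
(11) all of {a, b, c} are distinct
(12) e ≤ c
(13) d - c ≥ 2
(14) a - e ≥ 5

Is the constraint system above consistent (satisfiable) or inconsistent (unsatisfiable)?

Constraints 1, 9, 13, and 14 give e − d ≥ -2, d − c ≥ 2, c − a ≥ -3, a − e ≥ 5.
Adding all 4 inequalities: the left sides telescope to 0, and the right sides sum to (-2) + 2 + (-3) + 5 = 2. So 0 ≥ 2, which is false.

Unsatisfiable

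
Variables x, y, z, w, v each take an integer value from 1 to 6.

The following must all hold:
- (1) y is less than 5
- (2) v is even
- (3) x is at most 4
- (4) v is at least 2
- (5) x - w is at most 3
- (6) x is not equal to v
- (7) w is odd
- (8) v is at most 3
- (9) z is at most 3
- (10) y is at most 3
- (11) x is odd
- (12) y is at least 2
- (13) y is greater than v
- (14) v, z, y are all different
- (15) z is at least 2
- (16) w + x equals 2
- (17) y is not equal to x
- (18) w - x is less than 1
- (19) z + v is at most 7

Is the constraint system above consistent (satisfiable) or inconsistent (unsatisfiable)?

Constraints 4, 8, 9, 10, 12, and 15 confine each of v, z, y to the 2 values {2, 3}.
Constraint 14 requires all 3 of them to be distinct, but only 2 values are available — impossible by the pigeonhole principle.

Unsatisfiable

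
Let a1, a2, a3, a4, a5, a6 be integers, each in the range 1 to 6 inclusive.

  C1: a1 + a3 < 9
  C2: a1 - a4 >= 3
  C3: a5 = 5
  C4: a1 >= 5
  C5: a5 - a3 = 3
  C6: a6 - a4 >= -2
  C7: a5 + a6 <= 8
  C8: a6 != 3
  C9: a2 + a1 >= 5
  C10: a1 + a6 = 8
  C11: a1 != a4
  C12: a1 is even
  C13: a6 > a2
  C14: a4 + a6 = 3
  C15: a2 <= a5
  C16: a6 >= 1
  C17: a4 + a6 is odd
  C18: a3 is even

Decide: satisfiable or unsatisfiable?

Satisfiable

Try a1 = 6, a2 = 1, a3 = 2, a4 = 1, a5 = 5, a6 = 2.
Check constraint 1: a1 + a3 = 8; constraint 2: a1 - a4 = 5; constraint 5: a5 - a3 = 3. The remaining constraints are straightforward to verify.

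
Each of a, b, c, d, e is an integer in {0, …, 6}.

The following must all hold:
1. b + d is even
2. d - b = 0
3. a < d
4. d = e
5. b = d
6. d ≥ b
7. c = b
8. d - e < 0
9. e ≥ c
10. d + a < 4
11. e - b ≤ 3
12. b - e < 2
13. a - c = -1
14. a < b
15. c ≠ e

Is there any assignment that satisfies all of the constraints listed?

From constraints 4, 5, and 7, c = b = d = e, so c = e. But constraint 15 says c ≠ e. Contradiction.

Unsatisfiable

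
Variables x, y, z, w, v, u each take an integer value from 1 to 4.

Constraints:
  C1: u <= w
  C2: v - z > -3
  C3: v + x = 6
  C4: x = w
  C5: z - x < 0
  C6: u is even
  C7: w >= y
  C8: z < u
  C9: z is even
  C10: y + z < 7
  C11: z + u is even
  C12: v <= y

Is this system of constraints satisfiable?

Satisfiable

Try x = 4, y = 3, z = 2, w = 4, v = 2, u = 4.
Check constraint 2: v - z = 0; constraint 3: v + x = 6; constraint 5: z - x = -2. The remaining constraints are straightforward to verify.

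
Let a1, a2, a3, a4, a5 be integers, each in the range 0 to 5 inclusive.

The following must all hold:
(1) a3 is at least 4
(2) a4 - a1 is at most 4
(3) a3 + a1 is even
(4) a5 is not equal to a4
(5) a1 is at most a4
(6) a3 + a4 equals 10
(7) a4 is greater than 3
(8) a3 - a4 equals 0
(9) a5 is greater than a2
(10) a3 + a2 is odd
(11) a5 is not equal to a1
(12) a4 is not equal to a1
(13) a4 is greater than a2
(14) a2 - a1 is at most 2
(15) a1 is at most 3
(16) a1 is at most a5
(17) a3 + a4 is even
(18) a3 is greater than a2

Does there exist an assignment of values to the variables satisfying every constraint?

Satisfiable

One satisfying assignment is a1 = 1, a2 = 0, a3 = 5, a4 = 5, a5 = 4.
For the less obvious constraints — constraint 2: a4 - a1 = 4; constraint 6: a3 + a4 = 10 — and the others hold by inspection.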